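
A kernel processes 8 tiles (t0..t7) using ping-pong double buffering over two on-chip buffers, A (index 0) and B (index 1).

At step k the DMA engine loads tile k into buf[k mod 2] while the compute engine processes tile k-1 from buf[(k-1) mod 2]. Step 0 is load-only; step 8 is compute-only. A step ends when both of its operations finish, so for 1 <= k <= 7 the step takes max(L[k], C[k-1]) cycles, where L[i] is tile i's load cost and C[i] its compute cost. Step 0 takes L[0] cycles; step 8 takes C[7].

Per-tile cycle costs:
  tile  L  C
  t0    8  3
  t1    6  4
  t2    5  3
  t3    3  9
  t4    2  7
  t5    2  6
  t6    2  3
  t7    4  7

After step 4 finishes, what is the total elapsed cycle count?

[0] DMA t0→A (8c) ∥ CU idle ⇒ 8c, clock 8
[1] DMA t1→B (6c) ∥ CU A:t0 (3c) ⇒ 6c, clock 14
[2] DMA t2→A (5c) ∥ CU B:t1 (4c) ⇒ 5c, clock 19
[3] DMA t3→B (3c) ∥ CU A:t2 (3c) ⇒ 3c, clock 22
[4] DMA t4→A (2c) ∥ CU B:t3 (9c) ⇒ 9c, clock 31
[5] DMA t5→B (2c) ∥ CU A:t4 (7c) ⇒ 7c, clock 38
[6] DMA t6→A (2c) ∥ CU B:t5 (6c) ⇒ 6c, clock 44
[7] DMA t7→B (4c) ∥ CU A:t6 (3c) ⇒ 4c, clock 48
[8] DMA idle ∥ CU B:t7 (7c) ⇒ 7c, clock 55

end_cycle[4] = 31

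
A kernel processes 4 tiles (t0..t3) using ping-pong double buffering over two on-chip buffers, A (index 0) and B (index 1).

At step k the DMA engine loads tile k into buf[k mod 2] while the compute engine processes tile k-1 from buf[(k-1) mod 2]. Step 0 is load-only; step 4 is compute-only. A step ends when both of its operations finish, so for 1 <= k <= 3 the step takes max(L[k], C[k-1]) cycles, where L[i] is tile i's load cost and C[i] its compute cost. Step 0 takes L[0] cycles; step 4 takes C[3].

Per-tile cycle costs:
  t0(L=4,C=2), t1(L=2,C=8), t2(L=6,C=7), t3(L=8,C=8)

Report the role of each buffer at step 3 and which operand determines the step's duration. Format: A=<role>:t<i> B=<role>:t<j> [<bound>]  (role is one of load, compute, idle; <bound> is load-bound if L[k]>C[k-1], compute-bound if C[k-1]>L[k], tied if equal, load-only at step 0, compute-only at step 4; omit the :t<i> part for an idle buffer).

[0] DMA t0→A (4c) ∥ CU idle ⇒ 4c, clock 4
[1] DMA t1→B (2c) ∥ CU A:t0 (2c) ⇒ 2c, clock 6
[2] DMA t2→A (6c) ∥ CU B:t1 (8c) ⇒ 8c, clock 14
[3] DMA t3→B (8c) ∥ CU A:t2 (7c) ⇒ 8c, clock 22
[4] DMA idle ∥ CU B:t3 (8c) ⇒ 8c, clock 30

step 3: A=compute:t2 B=load:t3 [load-bound]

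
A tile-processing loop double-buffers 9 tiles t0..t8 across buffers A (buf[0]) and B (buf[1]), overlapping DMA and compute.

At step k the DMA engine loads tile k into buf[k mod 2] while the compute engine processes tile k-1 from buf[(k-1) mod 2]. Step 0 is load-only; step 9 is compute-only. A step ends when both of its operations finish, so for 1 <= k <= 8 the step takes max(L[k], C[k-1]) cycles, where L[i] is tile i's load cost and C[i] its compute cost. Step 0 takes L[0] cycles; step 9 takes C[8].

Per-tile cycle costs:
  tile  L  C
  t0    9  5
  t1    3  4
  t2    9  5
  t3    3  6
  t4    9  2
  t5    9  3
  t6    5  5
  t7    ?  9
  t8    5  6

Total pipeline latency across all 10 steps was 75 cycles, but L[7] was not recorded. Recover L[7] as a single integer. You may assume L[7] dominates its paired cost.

step 0: dur = L[0]=9 = 9
step 1: dur = max(L[1]=3, C[0]=5) = 5
step 2: dur = max(L[2]=9, C[1]=4) = 9
step 3: dur = max(L[3]=3, C[2]=5) = 5
step 4: dur = max(L[4]=9, C[3]=6) = 9
step 5: dur = max(L[5]=9, C[4]=2) = 9
step 6: dur = max(L[6]=5, C[5]=3) = 5
step 7: dur = max(L[7]=?, C[6]=5) = L[7]  (unknown; binding)
step 8: dur = max(L[8]=5, C[7]=9) = 9
step 9: dur = C[8]=6 = 6
sum of known step durations = 66
dur[7] = total - known = 75 - 66 = 9
L[7] is the binding max in step 7, so L[7] = dur[7] = 9

L[7] = 9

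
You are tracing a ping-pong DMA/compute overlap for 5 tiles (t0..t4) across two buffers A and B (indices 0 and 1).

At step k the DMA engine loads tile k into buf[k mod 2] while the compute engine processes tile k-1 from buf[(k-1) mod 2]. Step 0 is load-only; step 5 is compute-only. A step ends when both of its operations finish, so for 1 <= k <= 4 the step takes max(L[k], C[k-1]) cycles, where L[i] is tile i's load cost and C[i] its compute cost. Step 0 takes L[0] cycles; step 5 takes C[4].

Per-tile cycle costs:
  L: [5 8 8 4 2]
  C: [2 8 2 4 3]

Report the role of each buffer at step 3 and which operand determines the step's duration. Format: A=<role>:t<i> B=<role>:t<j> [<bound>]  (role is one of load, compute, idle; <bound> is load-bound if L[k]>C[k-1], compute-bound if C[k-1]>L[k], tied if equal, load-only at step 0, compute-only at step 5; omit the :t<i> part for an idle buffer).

step 3: A=compute:t2 B=load:t3 [load-bound]

[0] DMA t0→A (5c) ∥ CU idle ⇒ 5c, clock 5
[1] DMA t1→B (8c) ∥ CU A:t0 (2c) ⇒ 8c, clock 13
[2] DMA t2→A (8c) ∥ CU B:t1 (8c) ⇒ 8c, clock 21
[3] DMA t3→B (4c) ∥ CU A:t2 (2c) ⇒ 4c, clock 25
[4] DMA t4→A (2c) ∥ CU B:t3 (4c) ⇒ 4c, clock 29
[5] DMA idle ∥ CU A:t4 (3c) ⇒ 3c, clock 32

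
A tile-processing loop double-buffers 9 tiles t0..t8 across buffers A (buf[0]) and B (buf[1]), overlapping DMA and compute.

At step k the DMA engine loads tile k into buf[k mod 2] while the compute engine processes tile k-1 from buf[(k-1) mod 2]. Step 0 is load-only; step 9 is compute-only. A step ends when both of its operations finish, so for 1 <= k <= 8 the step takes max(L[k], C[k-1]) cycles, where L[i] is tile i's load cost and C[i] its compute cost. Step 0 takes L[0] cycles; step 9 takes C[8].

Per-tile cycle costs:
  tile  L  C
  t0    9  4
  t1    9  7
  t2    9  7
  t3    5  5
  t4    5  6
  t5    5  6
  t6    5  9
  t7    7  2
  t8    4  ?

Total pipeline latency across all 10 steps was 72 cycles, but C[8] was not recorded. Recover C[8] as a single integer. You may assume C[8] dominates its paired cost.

step 0 → dur = L[0]=9 = 9
step 1 → dur = max(L[1]=9, C[0]=4) = 9
step 2 → dur = max(L[2]=9, C[1]=7) = 9
step 3 → dur = max(L[3]=5, C[2]=7) = 7
step 4 → dur = max(L[4]=5, C[3]=5) = 5
step 5 → dur = max(L[5]=5, C[4]=6) = 6
step 6 → dur = max(L[6]=5, C[5]=6) = 6
step 7 → dur = max(L[7]=7, C[6]=9) = 9
step 8 → dur = max(L[8]=4, C[7]=2) = 4
step 9 → dur = C[8]=? = C[8]  (unknown; binding)
sum of known step durations = 64
dur[9] = total - known = 72 - 64 = 8
C[8] is the binding max in step 9, so C[8] = dur[9] = 8

C[8] = 8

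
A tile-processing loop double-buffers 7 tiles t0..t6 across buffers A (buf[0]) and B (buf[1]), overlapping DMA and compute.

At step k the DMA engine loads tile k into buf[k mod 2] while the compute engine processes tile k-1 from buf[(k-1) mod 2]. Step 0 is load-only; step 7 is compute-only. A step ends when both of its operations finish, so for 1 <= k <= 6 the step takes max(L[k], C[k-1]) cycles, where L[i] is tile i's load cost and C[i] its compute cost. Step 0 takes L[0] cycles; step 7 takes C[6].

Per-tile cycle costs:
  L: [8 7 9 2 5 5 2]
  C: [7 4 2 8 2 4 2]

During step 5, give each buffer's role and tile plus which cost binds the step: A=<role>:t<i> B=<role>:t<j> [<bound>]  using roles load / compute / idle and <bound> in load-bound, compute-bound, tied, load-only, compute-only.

[0] DMA t0→A (8c) ∥ CU idle ⇒ 8c, clock 8
[1] DMA t1→B (7c) ∥ CU A:t0 (7c) ⇒ 7c, clock 15
[2] DMA t2→A (9c) ∥ CU B:t1 (4c) ⇒ 9c, clock 24
[3] DMA t3→B (2c) ∥ CU A:t2 (2c) ⇒ 2c, clock 26
[4] DMA t4→A (5c) ∥ CU B:t3 (8c) ⇒ 8c, clock 34
[5] DMA t5→B (5c) ∥ CU A:t4 (2c) ⇒ 5c, clock 39
[6] DMA t6→A (2c) ∥ CU B:t5 (4c) ⇒ 4c, clock 43
[7] DMA idle ∥ CU A:t6 (2c) ⇒ 2c, clock 45

step 5: A=compute:t4 B=load:t5 [load-bound]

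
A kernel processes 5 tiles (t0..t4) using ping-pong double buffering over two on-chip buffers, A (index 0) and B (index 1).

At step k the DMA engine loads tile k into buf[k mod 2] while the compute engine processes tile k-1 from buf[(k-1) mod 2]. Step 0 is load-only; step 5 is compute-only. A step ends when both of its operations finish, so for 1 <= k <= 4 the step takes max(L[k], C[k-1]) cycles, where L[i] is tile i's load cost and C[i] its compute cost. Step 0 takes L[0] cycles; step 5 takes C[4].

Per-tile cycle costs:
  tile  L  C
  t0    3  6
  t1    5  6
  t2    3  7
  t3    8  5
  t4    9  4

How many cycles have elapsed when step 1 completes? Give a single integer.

end_cycle[1] = 9

k=0 load=t0/3c comp=- wait=3 total=3
k=1 load=t1/5c comp=t0/6c wait=6 total=9
k=2 load=t2/3c comp=t1/6c wait=6 total=15
k=3 load=t3/8c comp=t2/7c wait=8 total=23
k=4 load=t4/9c comp=t3/5c wait=9 total=32
k=5 load=- comp=t4/4c wait=4 total=36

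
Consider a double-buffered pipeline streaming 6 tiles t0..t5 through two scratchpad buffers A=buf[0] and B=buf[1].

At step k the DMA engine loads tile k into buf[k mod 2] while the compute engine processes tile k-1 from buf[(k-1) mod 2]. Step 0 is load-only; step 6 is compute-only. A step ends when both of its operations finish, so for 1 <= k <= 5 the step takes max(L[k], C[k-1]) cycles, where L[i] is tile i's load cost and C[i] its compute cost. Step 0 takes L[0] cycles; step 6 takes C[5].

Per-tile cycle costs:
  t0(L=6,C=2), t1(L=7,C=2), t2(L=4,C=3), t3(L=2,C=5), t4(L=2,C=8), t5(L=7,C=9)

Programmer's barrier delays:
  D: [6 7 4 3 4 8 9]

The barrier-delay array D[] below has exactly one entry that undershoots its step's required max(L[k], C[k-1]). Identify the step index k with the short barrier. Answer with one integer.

hazard at step 4

[0] required=L[0]=6=6 vs D=6 ok
[1] required=max(L[1]=7,C[0]=2)=7 vs D=7 ok
[2] required=max(L[2]=4,C[1]=2)=4 vs D=4 ok
[3] required=max(L[3]=2,C[2]=3)=3 vs D=3 ok
[4] required=max(L[4]=2,C[3]=5)=5 vs D=4 SHORT
[5] required=max(L[5]=7,C[4]=8)=8 vs D=8 ok
[6] required=C[5]=9=9 vs D=9 ok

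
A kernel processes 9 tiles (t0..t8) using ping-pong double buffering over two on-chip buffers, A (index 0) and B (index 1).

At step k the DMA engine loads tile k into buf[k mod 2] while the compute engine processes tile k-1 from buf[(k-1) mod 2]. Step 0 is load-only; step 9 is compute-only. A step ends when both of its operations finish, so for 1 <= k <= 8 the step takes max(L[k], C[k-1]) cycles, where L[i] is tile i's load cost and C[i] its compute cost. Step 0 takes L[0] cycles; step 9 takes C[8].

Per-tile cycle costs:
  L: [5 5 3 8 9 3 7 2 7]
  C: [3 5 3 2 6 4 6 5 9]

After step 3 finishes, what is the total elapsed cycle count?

k=0 load=t0/5c comp=- wait=5 total=5
k=1 load=t1/5c comp=t0/3c wait=5 total=10
k=2 load=t2/3c comp=t1/5c wait=5 total=15
k=3 load=t3/8c comp=t2/3c wait=8 total=23
k=4 load=t4/9c comp=t3/2c wait=9 total=32
k=5 load=t5/3c comp=t4/6c wait=6 total=38
k=6 load=t6/7c comp=t5/4c wait=7 total=45
k=7 load=t7/2c comp=t6/6c wait=6 total=51
k=8 load=t8/7c comp=t7/5c wait=7 total=58
k=9 load=- comp=t8/9c wait=9 total=67

end_cycle[3] = 23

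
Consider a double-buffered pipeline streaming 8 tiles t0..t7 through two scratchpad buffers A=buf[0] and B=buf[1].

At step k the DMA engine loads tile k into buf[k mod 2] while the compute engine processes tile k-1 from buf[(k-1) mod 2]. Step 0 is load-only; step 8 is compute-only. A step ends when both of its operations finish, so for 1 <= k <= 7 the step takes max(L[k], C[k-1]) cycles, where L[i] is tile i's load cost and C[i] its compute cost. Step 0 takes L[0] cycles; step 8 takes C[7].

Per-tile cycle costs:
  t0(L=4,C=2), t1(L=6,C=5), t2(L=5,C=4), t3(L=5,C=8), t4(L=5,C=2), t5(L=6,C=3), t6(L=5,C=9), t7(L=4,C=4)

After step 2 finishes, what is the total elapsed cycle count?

k=0 load=t0/4c comp=- wait=4 total=4
k=1 load=t1/6c comp=t0/2c wait=6 total=10
k=2 load=t2/5c comp=t1/5c wait=5 total=15
k=3 load=t3/5c comp=t2/4c wait=5 total=20
k=4 load=t4/5c comp=t3/8c wait=8 total=28
k=5 load=t5/6c comp=t4/2c wait=6 total=34
k=6 load=t6/5c comp=t5/3c wait=5 total=39
k=7 load=t7/4c comp=t6/9c wait=9 total=48
k=8 load=- comp=t7/4c wait=4 total=52

end_cycle[2] = 15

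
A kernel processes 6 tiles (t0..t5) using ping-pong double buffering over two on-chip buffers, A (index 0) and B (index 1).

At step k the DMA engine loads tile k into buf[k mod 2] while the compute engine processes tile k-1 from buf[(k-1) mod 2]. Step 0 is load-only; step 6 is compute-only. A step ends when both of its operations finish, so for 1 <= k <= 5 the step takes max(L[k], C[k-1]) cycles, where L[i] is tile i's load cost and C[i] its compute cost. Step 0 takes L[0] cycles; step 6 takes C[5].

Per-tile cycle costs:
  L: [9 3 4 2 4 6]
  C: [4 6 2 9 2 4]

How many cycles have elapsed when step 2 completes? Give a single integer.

k=0 load=t0/9c comp=- wait=9 total=9
k=1 load=t1/3c comp=t0/4c wait=4 total=13
k=2 load=t2/4c comp=t1/6c wait=6 total=19
k=3 load=t3/2c comp=t2/2c wait=2 total=21
k=4 load=t4/4c comp=t3/9c wait=9 total=30
k=5 load=t5/6c comp=t4/2c wait=6 total=36
k=6 load=- comp=t5/4c wait=4 total=40

end_cycle[2] = 19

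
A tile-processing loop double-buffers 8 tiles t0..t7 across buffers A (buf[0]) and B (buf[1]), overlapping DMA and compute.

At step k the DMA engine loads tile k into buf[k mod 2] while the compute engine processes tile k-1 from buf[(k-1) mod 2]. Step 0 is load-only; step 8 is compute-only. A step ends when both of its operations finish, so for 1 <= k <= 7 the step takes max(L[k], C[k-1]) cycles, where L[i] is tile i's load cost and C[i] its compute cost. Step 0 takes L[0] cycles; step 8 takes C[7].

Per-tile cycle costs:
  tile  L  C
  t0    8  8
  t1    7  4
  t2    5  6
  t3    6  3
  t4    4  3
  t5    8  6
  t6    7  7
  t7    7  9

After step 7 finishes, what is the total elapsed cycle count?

end_cycle[7] = 53

[0] DMA t0→A (8c) ∥ CU idle ⇒ 8c, clock 8
[1] DMA t1→B (7c) ∥ CU A:t0 (8c) ⇒ 8c, clock 16
[2] DMA t2→A (5c) ∥ CU B:t1 (4c) ⇒ 5c, clock 21
[3] DMA t3→B (6c) ∥ CU A:t2 (6c) ⇒ 6c, clock 27
[4] DMA t4→A (4c) ∥ CU B:t3 (3c) ⇒ 4c, clock 31
[5] DMA t5→B (8c) ∥ CU A:t4 (3c) ⇒ 8c, clock 39
[6] DMA t6→A (7c) ∥ CU B:t5 (6c) ⇒ 7c, clock 46
[7] DMA t7→B (7c) ∥ CU A:t6 (7c) ⇒ 7c, clock 53
[8] DMA idle ∥ CU B:t7 (9c) ⇒ 9c, clock 62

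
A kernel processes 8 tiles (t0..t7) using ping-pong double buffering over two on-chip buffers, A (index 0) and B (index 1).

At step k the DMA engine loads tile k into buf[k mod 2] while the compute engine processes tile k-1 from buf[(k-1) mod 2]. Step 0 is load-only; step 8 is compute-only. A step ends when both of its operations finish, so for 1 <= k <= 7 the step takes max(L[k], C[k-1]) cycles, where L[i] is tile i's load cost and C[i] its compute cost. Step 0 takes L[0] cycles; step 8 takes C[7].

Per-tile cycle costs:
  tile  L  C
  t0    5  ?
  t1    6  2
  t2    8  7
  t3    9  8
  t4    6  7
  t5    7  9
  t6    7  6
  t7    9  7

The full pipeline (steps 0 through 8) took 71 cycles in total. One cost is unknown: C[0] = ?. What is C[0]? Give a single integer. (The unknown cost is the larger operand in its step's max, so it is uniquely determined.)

C[0] = 9

step 0 → dur = L[0]=5 = 5
step 1 → dur = max(L[1]=6, C[0]=?) = C[0]  (unknown; binding)
step 2 → dur = max(L[2]=8, C[1]=2) = 8
step 3 → dur = max(L[3]=9, C[2]=7) = 9
step 4 → dur = max(L[4]=6, C[3]=8) = 8
step 5 → dur = max(L[5]=7, C[4]=7) = 7
step 6 → dur = max(L[6]=7, C[5]=9) = 9
step 7 → dur = max(L[7]=9, C[6]=6) = 9
step 8 → dur = C[7]=7 = 7
sum of known step durations = 62
dur[1] = total - known = 71 - 62 = 9
C[0] is the binding max in step 1, so C[0] = dur[1] = 9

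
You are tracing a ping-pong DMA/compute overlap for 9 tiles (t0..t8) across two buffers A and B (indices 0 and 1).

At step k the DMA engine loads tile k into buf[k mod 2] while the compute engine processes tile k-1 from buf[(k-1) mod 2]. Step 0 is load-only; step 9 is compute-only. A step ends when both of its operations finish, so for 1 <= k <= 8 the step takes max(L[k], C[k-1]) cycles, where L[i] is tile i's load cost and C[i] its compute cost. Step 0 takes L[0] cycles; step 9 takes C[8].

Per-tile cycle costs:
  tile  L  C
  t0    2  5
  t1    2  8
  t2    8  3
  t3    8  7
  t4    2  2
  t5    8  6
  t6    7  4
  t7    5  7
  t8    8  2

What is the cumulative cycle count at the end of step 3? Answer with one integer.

step 0: L[0]=2 → dur=2, Σ=2 | A=load:t0 B=idle [load-only]
step 1: L[1]=2 C[0]=5 → dur=5, Σ=7 | A=compute:t0 B=load:t1 [compute-bound]
step 2: L[2]=8 C[1]=8 → dur=8, Σ=15 | A=load:t2 B=compute:t1 [tied]
step 3: L[3]=8 C[2]=3 → dur=8, Σ=23 | A=compute:t2 B=load:t3 [load-bound]
step 4: L[4]=2 C[3]=7 → dur=7, Σ=30 | A=load:t4 B=compute:t3 [compute-bound]
step 5: L[5]=8 C[4]=2 → dur=8, Σ=38 | A=compute:t4 B=load:t5 [load-bound]
step 6: L[6]=7 C[5]=6 → dur=7, Σ=45 | A=load:t6 B=compute:t5 [load-bound]
step 7: L[7]=5 C[6]=4 → dur=5, Σ=50 | A=compute:t6 B=load:t7 [load-bound]
step 8: L[8]=8 C[7]=7 → dur=8, Σ=58 | A=load:t8 B=compute:t7 [load-bound]
step 9: C[8]=2 → dur=2, Σ=60 | A=compute:t8 B=idle [compute-only]

end_cycle[3] = 23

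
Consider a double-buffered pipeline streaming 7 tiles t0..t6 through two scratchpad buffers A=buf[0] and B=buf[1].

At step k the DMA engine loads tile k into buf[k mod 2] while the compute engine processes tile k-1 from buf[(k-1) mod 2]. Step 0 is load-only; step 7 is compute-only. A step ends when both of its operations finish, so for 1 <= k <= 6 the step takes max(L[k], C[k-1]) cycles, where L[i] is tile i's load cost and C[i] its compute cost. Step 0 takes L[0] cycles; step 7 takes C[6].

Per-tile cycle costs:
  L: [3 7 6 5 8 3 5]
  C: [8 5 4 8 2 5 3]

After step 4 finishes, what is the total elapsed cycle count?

step 0: L[0]=3 → dur=3, Σ=3 | A=load:t0 B=idle [load-only]
step 1: L[1]=7 C[0]=8 → dur=8, Σ=11 | A=compute:t0 B=load:t1 [compute-bound]
step 2: L[2]=6 C[1]=5 → dur=6, Σ=17 | A=load:t2 B=compute:t1 [load-bound]
step 3: L[3]=5 C[2]=4 → dur=5, Σ=22 | A=compute:t2 B=load:t3 [load-bound]
step 4: L[4]=8 C[3]=8 → dur=8, Σ=30 | A=load:t4 B=compute:t3 [tied]
step 5: L[5]=3 C[4]=2 → dur=3, Σ=33 | A=compute:t4 B=load:t5 [load-bound]
step 6: L[6]=5 C[5]=5 → dur=5, Σ=38 | A=load:t6 B=compute:t5 [tied]
step 7: C[6]=3 → dur=3, Σ=41 | A=compute:t6 B=idle [compute-only]

end_cycle[4] = 30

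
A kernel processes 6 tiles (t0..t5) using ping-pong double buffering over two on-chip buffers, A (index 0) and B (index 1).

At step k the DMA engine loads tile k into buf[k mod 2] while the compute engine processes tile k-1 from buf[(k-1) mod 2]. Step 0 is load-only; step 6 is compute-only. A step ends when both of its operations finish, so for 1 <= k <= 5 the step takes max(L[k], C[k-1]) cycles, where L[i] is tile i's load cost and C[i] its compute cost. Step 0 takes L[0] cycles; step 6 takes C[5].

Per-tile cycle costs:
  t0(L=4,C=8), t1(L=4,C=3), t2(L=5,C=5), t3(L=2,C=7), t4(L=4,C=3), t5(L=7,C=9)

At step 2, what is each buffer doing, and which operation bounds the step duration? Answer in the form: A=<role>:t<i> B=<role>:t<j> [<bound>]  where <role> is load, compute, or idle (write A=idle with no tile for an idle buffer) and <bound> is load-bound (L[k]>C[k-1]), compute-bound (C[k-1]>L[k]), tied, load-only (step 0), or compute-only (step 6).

step 2: A=load:t2 B=compute:t1 [load-bound]

  0. 4=4c; end=4; A:t0 B:-
  1. max(4,8)=8c; end=12; A:t0 B:t1
  2. max(5,3)=5c; end=17; A:t2 B:t1
  3. max(2,5)=5c; end=22; A:t2 B:t3
  4. max(4,7)=7c; end=29; A:t4 B:t3
  5. max(7,3)=7c; end=36; A:t4 B:t5
  6. 9=9c; end=45; A:t4 B:t5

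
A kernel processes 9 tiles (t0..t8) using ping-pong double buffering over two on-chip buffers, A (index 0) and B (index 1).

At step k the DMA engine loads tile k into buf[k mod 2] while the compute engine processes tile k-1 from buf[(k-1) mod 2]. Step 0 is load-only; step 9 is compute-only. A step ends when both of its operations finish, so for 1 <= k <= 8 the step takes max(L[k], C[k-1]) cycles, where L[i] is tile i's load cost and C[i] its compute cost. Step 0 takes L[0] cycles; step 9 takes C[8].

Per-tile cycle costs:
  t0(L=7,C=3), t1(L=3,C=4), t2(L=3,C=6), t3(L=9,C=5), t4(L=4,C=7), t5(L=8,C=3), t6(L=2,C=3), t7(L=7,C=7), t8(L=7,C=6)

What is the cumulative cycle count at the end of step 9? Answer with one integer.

[0] DMA t0→A (7c) ∥ CU idle ⇒ 7c, clock 7
[1] DMA t1→B (3c) ∥ CU A:t0 (3c) ⇒ 3c, clock 10
[2] DMA t2→A (3c) ∥ CU B:t1 (4c) ⇒ 4c, clock 14
[3] DMA t3→B (9c) ∥ CU A:t2 (6c) ⇒ 9c, clock 23
[4] DMA t4→A (4c) ∥ CU B:t3 (5c) ⇒ 5c, clock 28
[5] DMA t5→B (8c) ∥ CU A:t4 (7c) ⇒ 8c, clock 36
[6] DMA t6→A (2c) ∥ CU B:t5 (3c) ⇒ 3c, clock 39
[7] DMA t7→B (7c) ∥ CU A:t6 (3c) ⇒ 7c, clock 46
[8] DMA t8→A (7c) ∥ CU B:t7 (7c) ⇒ 7c, clock 53
[9] DMA idle ∥ CU A:t8 (6c) ⇒ 6c, clock 59

end_cycle[9] = 59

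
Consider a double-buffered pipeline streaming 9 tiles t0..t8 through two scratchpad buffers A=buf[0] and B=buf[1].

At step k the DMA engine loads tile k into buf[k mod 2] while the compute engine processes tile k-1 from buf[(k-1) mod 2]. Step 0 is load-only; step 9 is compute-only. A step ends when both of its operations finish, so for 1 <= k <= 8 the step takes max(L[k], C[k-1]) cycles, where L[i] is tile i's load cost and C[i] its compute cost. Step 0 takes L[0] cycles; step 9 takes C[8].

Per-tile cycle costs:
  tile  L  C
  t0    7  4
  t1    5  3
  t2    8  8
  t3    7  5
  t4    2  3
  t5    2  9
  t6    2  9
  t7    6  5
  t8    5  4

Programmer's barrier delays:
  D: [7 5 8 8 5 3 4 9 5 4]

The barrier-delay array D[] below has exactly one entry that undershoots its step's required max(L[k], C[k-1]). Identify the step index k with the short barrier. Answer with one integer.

hazard at step 6

[0] required=L[0]=7=7 vs D=7 ok
[1] required=max(L[1]=5,C[0]=4)=5 vs D=5 ok
[2] required=max(L[2]=8,C[1]=3)=8 vs D=8 ok
[3] required=max(L[3]=7,C[2]=8)=8 vs D=8 ok
[4] required=max(L[4]=2,C[3]=5)=5 vs D=5 ok
[5] required=max(L[5]=2,C[4]=3)=3 vs D=3 ok
[6] required=max(L[6]=2,C[5]=9)=9 vs D=4 SHORT
[7] required=max(L[7]=6,C[6]=9)=9 vs D=9 ok
[8] required=max(L[8]=5,C[7]=5)=5 vs D=5 ok
[9] required=C[8]=4=4 vs D=4 ok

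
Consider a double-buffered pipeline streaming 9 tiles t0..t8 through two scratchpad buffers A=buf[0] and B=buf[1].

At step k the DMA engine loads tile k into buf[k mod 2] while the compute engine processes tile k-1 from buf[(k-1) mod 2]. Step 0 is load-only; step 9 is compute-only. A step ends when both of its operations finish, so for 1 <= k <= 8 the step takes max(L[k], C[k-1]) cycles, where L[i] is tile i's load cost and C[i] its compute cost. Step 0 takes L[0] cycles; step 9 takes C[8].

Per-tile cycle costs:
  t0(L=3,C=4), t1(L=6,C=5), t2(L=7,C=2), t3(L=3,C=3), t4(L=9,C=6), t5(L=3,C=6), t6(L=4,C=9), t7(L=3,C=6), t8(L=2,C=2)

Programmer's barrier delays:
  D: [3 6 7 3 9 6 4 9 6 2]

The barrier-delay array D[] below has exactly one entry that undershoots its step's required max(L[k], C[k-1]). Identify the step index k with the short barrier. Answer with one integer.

hazard at step 6

k=0 barrier L[0]=3→3c, D[0]=3 ok
k=1 barrier max(L[1]=6,C[0]=4)→6c, D[1]=6 ok
k=2 barrier max(L[2]=7,C[1]=5)→7c, D[2]=7 ok
k=3 barrier max(L[3]=3,C[2]=2)→3c, D[3]=3 ok
k=4 barrier max(L[4]=9,C[3]=3)→9c, D[4]=9 ok
k=5 barrier max(L[5]=3,C[4]=6)→6c, D[5]=6 ok
k=6 barrier max(L[6]=4,C[5]=6)→6c, D[6]=4 SHORT
k=7 barrier max(L[7]=3,C[6]=9)→9c, D[7]=9 ok
k=8 barrier max(L[8]=2,C[7]=6)→6c, D[8]=6 ok
k=9 barrier C[8]=2→2c, D[9]=2 ok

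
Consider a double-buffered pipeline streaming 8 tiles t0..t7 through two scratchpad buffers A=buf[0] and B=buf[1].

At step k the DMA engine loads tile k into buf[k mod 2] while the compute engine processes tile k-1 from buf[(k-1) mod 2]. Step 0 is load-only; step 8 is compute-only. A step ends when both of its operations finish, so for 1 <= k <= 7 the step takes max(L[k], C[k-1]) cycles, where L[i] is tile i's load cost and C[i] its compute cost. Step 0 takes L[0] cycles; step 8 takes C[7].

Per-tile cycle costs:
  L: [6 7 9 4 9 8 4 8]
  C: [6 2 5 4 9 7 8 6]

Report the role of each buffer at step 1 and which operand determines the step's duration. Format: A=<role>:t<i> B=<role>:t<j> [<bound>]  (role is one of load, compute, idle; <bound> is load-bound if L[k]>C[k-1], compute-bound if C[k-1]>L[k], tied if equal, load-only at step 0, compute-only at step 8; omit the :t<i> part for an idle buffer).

step 1: A=compute:t0 B=load:t1 [load-bound]

step 0: L[0]=6 → dur=6, Σ=6 | A=load:t0 B=idle [load-only]
step 1: L[1]=7 C[0]=6 → dur=7, Σ=13 | A=compute:t0 B=load:t1 [load-bound]
step 2: L[2]=9 C[1]=2 → dur=9, Σ=22 | A=load:t2 B=compute:t1 [load-bound]
step 3: L[3]=4 C[2]=5 → dur=5, Σ=27 | A=compute:t2 B=load:t3 [compute-bound]
step 4: L[4]=9 C[3]=4 → dur=9, Σ=36 | A=load:t4 B=compute:t3 [load-bound]
step 5: L[5]=8 C[4]=9 → dur=9, Σ=45 | A=compute:t4 B=load:t5 [compute-bound]
step 6: L[6]=4 C[5]=7 → dur=7, Σ=52 | A=load:t6 B=compute:t5 [compute-bound]
step 7: L[7]=8 C[6]=8 → dur=8, Σ=60 | A=compute:t6 B=load:t7 [tied]
step 8: C[7]=6 → dur=6, Σ=66 | A=idle B=compute:t7 [compute-only]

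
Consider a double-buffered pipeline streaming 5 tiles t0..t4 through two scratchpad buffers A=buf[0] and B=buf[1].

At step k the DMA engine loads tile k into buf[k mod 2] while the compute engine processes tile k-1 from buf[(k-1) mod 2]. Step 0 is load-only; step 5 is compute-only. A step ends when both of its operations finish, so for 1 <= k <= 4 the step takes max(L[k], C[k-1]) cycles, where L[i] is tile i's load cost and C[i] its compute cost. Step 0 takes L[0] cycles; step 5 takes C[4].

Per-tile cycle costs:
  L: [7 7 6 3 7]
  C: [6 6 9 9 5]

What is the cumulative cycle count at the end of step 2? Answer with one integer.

[0] DMA t0→A (7c) ∥ CU idle ⇒ 7c, clock 7
[1] DMA t1→B (7c) ∥ CU A:t0 (6c) ⇒ 7c, clock 14
[2] DMA t2→A (6c) ∥ CU B:t1 (6c) ⇒ 6c, clock 20
[3] DMA t3→B (3c) ∥ CU A:t2 (9c) ⇒ 9c, clock 29
[4] DMA t4→A (7c) ∥ CU B:t3 (9c) ⇒ 9c, clock 38
[5] DMA idle ∥ CU A:t4 (5c) ⇒ 5c, clock 43

end_cycle[2] = 20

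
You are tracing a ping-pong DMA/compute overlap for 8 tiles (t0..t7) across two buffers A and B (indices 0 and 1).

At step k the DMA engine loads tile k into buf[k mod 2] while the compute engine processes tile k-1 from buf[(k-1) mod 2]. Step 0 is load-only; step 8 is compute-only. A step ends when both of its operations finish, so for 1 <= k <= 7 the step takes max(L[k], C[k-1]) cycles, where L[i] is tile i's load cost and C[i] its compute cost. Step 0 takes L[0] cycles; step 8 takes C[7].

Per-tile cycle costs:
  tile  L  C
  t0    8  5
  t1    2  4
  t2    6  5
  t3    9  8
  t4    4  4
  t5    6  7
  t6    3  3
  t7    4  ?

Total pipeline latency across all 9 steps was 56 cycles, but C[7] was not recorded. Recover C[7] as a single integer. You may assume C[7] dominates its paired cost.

C[7] = 3

step 0 → dur = L[0]=8 = 8
step 1 → dur = max(L[1]=2, C[0]=5) = 5
step 2 → dur = max(L[2]=6, C[1]=4) = 6
step 3 → dur = max(L[3]=9, C[2]=5) = 9
step 4 → dur = max(L[4]=4, C[3]=8) = 8
step 5 → dur = max(L[5]=6, C[4]=4) = 6
step 6 → dur = max(L[6]=3, C[5]=7) = 7
step 7 → dur = max(L[7]=4, C[6]=3) = 4
step 8 → dur = C[7]=? = C[7]  (unknown; binding)
sum of known step durations = 53
dur[8] = total - known = 56 - 53 = 3
C[7] is the binding max in step 8, so C[7] = dur[8] = 3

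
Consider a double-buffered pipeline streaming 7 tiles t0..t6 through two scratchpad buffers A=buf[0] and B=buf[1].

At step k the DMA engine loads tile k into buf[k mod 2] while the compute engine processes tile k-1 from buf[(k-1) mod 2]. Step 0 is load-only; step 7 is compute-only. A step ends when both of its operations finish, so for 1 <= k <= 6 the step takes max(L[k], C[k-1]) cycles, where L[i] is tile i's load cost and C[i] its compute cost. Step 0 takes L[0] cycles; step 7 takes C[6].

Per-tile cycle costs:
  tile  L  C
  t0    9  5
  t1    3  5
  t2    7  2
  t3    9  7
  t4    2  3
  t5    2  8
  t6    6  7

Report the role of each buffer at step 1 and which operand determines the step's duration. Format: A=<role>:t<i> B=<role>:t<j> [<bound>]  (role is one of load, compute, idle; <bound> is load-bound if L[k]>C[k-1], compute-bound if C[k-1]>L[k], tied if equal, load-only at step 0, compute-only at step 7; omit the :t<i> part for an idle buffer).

step 0: L[0]=9 → dur=9, Σ=9 | A=load:t0 B=idle [load-only]
step 1: L[1]=3 C[0]=5 → dur=5, Σ=14 | A=compute:t0 B=load:t1 [compute-bound]
step 2: L[2]=7 C[1]=5 → dur=7, Σ=21 | A=load:t2 B=compute:t1 [load-bound]
step 3: L[3]=9 C[2]=2 → dur=9, Σ=30 | A=compute:t2 B=load:t3 [load-bound]
step 4: L[4]=2 C[3]=7 → dur=7, Σ=37 | A=load:t4 B=compute:t3 [compute-bound]
step 5: L[5]=2 C[4]=3 → dur=3, Σ=40 | A=compute:t4 B=load:t5 [compute-bound]
step 6: L[6]=6 C[5]=8 → dur=8, Σ=48 | A=load:t6 B=compute:t5 [compute-bound]
step 7: C[6]=7 → dur=7, Σ=55 | A=compute:t6 B=idle [compute-only]

step 1: A=compute:t0 B=load:t1 [compute-bound]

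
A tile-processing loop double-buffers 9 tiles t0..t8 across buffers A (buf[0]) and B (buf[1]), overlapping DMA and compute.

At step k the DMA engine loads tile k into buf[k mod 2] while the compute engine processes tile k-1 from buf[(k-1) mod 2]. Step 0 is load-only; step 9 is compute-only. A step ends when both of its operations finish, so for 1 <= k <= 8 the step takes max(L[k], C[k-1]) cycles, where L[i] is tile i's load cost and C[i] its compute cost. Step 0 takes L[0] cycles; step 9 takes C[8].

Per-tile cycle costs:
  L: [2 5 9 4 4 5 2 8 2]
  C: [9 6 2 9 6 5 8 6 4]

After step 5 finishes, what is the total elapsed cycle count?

  0. 2=2c; end=2; A:t0 B:-
  1. max(5,9)=9c; end=11; A:t0 B:t1
  2. max(9,6)=9c; end=20; A:t2 B:t1
  3. max(4,2)=4c; end=24; A:t2 B:t3
  4. max(4,9)=9c; end=33; A:t4 B:t3
  5. max(5,6)=6c; end=39; A:t4 B:t5
  6. max(2,5)=5c; end=44; A:t6 B:t5
  7. max(8,8)=8c; end=52; A:t6 B:t7
  8. max(2,6)=6c; end=58; A:t8 B:t7
  9. 4=4c; end=62; A:t8 B:t7

end_cycle[5] = 39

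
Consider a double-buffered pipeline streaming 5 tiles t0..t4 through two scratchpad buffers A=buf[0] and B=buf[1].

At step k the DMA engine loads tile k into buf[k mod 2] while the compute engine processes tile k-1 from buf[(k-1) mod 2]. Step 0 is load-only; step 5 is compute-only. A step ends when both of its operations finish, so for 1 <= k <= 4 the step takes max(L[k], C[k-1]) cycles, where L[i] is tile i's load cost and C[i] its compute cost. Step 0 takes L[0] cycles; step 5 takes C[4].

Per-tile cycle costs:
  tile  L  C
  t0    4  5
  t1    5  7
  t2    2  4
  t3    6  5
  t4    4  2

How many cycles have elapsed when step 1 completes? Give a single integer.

end_cycle[1] = 9

  0. 4=4c; end=4; A:t0 B:-
  1. max(5,5)=5c; end=9; A:t0 B:t1
  2. max(2,7)=7c; end=16; A:t2 B:t1
  3. max(6,4)=6c; end=22; A:t2 B:t3
  4. max(4,5)=5c; end=27; A:t4 B:t3
  5. 2=2c; end=29; A:t4 B:t3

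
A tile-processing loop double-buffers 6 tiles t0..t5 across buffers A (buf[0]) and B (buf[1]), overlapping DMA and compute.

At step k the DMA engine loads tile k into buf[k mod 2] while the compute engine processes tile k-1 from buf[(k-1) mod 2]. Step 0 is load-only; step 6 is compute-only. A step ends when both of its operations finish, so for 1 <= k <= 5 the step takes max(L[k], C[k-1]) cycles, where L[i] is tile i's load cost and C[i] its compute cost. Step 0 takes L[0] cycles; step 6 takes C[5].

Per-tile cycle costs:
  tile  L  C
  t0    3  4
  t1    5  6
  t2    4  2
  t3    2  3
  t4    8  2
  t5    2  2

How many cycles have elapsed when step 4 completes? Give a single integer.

step 0: L[0]=3 → dur=3, Σ=3 | A=load:t0 B=idle [load-only]
step 1: L[1]=5 C[0]=4 → dur=5, Σ=8 | A=compute:t0 B=load:t1 [load-bound]
step 2: L[2]=4 C[1]=6 → dur=6, Σ=14 | A=load:t2 B=compute:t1 [compute-bound]
step 3: L[3]=2 C[2]=2 → dur=2, Σ=16 | A=compute:t2 B=load:t3 [tied]
step 4: L[4]=8 C[3]=3 → dur=8, Σ=24 | A=load:t4 B=compute:t3 [load-bound]
step 5: L[5]=2 C[4]=2 → dur=2, Σ=26 | A=compute:t4 B=load:t5 [tied]
step 6: C[5]=2 → dur=2, Σ=28 | A=idle B=compute:t5 [compute-only]

end_cycle[4] = 24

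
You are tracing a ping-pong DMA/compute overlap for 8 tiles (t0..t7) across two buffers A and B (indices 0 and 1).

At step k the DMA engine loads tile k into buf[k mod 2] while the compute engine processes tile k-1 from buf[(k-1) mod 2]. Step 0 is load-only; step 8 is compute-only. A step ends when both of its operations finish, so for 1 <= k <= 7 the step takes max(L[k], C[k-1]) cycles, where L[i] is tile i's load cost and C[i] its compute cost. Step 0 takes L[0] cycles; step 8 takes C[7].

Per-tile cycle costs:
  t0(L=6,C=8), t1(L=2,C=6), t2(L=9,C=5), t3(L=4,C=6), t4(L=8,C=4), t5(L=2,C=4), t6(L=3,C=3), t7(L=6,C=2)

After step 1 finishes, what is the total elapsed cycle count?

end_cycle[1] = 14

step 0: L[0]=6 → dur=6, Σ=6 | A=load:t0 B=idle [load-only]
step 1: L[1]=2 C[0]=8 → dur=8, Σ=14 | A=compute:t0 B=load:t1 [compute-bound]
step 2: L[2]=9 C[1]=6 → dur=9, Σ=23 | A=load:t2 B=compute:t1 [load-bound]
step 3: L[3]=4 C[2]=5 → dur=5, Σ=28 | A=compute:t2 B=load:t3 [compute-bound]
step 4: L[4]=8 C[3]=6 → dur=8, Σ=36 | A=load:t4 B=compute:t3 [load-bound]
step 5: L[5]=2 C[4]=4 → dur=4, Σ=40 | A=compute:t4 B=load:t5 [compute-bound]
step 6: L[6]=3 C[5]=4 → dur=4, Σ=44 | A=load:t6 B=compute:t5 [compute-bound]
step 7: L[7]=6 C[6]=3 → dur=6, Σ=50 | A=compute:t6 B=load:t7 [load-bound]
step 8: C[7]=2 → dur=2, Σ=52 | A=idle B=compute:t7 [compute-only]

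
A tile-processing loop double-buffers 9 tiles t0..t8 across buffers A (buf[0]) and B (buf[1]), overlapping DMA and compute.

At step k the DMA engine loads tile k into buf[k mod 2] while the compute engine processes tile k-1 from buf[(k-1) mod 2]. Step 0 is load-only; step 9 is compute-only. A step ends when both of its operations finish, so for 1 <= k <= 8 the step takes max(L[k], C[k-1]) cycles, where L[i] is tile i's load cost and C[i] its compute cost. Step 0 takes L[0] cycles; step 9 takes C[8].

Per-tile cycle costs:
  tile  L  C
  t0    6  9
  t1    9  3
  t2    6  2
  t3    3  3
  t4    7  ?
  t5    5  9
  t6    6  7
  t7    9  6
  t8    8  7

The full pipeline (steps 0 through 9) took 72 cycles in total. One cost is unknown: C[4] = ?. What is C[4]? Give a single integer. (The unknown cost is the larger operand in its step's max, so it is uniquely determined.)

C[4] = 8

step 0 → dur = L[0]=6 = 6
step 1 → dur = max(L[1]=9, C[0]=9) = 9
step 2 → dur = max(L[2]=6, C[1]=3) = 6
step 3 → dur = max(L[3]=3, C[2]=2) = 3
step 4 → dur = max(L[4]=7, C[3]=3) = 7
step 5 → dur = max(L[5]=5, C[4]=?) = C[4]  (unknown; binding)
step 6 → dur = max(L[6]=6, C[5]=9) = 9
step 7 → dur = max(L[7]=9, C[6]=7) = 9
step 8 → dur = max(L[8]=8, C[7]=6) = 8
step 9 → dur = C[8]=7 = 7
sum of known step durations = 64
dur[5] = total - known = 72 - 64 = 8
C[4] is the binding max in step 5, so C[4] = dur[5] = 8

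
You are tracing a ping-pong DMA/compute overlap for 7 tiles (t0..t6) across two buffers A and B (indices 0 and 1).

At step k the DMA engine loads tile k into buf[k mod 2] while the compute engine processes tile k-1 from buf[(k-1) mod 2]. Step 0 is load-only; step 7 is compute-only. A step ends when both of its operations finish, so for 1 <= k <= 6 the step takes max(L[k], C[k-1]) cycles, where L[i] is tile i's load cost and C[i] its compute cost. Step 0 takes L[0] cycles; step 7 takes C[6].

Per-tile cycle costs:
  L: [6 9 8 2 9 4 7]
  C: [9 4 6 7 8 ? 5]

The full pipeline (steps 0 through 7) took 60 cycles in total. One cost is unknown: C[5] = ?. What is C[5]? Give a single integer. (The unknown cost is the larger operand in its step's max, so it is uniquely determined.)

C[5] = 9

step 0: dur = L[0]=6 = 6
step 1: dur = max(L[1]=9, C[0]=9) = 9
step 2: dur = max(L[2]=8, C[1]=4) = 8
step 3: dur = max(L[3]=2, C[2]=6) = 6
step 4: dur = max(L[4]=9, C[3]=7) = 9
step 5: dur = max(L[5]=4, C[4]=8) = 8
step 6: dur = max(L[6]=7, C[5]=?) = C[5]  (unknown; binding)
step 7: dur = C[6]=5 = 5
sum of known step durations = 51
dur[6] = total - known = 60 - 51 = 9
C[5] is the binding max in step 6, so C[5] = dur[6] = 9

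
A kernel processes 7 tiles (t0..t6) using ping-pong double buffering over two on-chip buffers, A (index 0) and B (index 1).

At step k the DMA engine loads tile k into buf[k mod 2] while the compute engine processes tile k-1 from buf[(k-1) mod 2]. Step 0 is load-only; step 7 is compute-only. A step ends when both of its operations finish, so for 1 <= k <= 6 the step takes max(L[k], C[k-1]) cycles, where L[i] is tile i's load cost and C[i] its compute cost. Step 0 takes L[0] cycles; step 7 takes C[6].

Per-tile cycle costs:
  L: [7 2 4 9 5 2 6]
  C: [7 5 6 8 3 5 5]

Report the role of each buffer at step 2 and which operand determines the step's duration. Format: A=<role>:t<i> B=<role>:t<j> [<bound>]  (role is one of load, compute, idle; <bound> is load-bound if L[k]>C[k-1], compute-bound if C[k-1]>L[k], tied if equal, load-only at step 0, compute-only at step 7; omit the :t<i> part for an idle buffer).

step 0: L[0]=7 → dur=7, Σ=7 | A=load:t0 B=idle [load-only]
step 1: L[1]=2 C[0]=7 → dur=7, Σ=14 | A=compute:t0 B=load:t1 [compute-bound]
step 2: L[2]=4 C[1]=5 → dur=5, Σ=19 | A=load:t2 B=compute:t1 [compute-bound]
step 3: L[3]=9 C[2]=6 → dur=9, Σ=28 | A=compute:t2 B=load:t3 [load-bound]
step 4: L[4]=5 C[3]=8 → dur=8, Σ=36 | A=load:t4 B=compute:t3 [compute-bound]
step 5: L[5]=2 C[4]=3 → dur=3, Σ=39 | A=compute:t4 B=load:t5 [compute-bound]
step 6: L[6]=6 C[5]=5 → dur=6, Σ=45 | A=load:t6 B=compute:t5 [load-bound]
step 7: C[6]=5 → dur=5, Σ=50 | A=compute:t6 B=idle [compute-only]

step 2: A=load:t2 B=compute:t1 [compute-bound]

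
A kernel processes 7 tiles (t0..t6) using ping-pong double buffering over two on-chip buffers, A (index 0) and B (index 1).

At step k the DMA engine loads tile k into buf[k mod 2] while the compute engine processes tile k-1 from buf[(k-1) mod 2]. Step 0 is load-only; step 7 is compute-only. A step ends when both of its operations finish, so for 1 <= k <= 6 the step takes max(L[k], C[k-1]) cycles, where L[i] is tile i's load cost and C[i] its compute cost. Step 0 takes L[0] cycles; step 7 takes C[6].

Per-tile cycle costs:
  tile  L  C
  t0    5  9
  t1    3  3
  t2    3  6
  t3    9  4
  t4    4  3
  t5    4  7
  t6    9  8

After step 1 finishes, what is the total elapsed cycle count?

step 0: L[0]=5 → dur=5, Σ=5 | A=load:t0 B=idle [load-only]
step 1: L[1]=3 C[0]=9 → dur=9, Σ=14 | A=compute:t0 B=load:t1 [compute-bound]
step 2: L[2]=3 C[1]=3 → dur=3, Σ=17 | A=load:t2 B=compute:t1 [tied]
step 3: L[3]=9 C[2]=6 → dur=9, Σ=26 | A=compute:t2 B=load:t3 [load-bound]
step 4: L[4]=4 C[3]=4 → dur=4, Σ=30 | A=load:t4 B=compute:t3 [tied]
step 5: L[5]=4 C[4]=3 → dur=4, Σ=34 | A=compute:t4 B=load:t5 [load-bound]
step 6: L[6]=9 C[5]=7 → dur=9, Σ=43 | A=load:t6 B=compute:t5 [load-bound]
step 7: C[6]=8 → dur=8, Σ=51 | A=compute:t6 B=idle [compute-only]

end_cycle[1] = 14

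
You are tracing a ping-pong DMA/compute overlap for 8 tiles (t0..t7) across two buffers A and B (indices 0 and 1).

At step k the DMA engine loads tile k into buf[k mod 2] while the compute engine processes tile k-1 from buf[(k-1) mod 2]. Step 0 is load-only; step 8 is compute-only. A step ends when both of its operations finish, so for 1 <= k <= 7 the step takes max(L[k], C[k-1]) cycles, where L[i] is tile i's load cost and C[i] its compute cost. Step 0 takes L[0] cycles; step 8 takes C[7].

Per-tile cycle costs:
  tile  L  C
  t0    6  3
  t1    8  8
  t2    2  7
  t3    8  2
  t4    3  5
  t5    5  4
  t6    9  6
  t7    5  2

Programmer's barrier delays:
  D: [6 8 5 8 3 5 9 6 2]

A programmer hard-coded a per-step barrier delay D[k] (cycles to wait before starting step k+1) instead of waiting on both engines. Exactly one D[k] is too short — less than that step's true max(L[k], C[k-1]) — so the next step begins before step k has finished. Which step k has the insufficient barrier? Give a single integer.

hazard at step 2

[0] required=L[0]=6=6 vs D=6 ok
[1] required=max(L[1]=8,C[0]=3)=8 vs D=8 ok
[2] required=max(L[2]=2,C[1]=8)=8 vs D=5 SHORT
[3] required=max(L[3]=8,C[2]=7)=8 vs D=8 ok
[4] required=max(L[4]=3,C[3]=2)=3 vs D=3 ok
[5] required=max(L[5]=5,C[4]=5)=5 vs D=5 ok
[6] required=max(L[6]=9,C[5]=4)=9 vs D=9 ok
[7] required=max(L[7]=5,C[6]=6)=6 vs D=6 ok
[8] required=C[7]=2=2 vs D=2 ok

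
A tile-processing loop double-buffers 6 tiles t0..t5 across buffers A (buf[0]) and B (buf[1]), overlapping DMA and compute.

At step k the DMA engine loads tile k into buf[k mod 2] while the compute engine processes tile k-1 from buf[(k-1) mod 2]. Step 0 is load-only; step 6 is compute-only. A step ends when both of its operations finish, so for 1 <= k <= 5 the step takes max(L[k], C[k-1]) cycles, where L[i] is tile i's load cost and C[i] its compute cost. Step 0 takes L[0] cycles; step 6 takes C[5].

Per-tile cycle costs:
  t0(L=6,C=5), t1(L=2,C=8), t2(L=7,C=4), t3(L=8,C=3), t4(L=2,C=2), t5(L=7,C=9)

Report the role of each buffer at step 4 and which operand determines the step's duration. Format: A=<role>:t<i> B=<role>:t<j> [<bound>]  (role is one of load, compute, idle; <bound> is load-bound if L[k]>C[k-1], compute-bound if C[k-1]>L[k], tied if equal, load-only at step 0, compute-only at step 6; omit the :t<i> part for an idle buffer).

step 4: A=load:t4 B=compute:t3 [compute-bound]

step 0: L[0]=6 → dur=6, Σ=6 | A=load:t0 B=idle [load-only]
step 1: L[1]=2 C[0]=5 → dur=5, Σ=11 | A=compute:t0 B=load:t1 [compute-bound]
step 2: L[2]=7 C[1]=8 → dur=8, Σ=19 | A=load:t2 B=compute:t1 [compute-bound]
step 3: L[3]=8 C[2]=4 → dur=8, Σ=27 | A=compute:t2 B=load:t3 [load-bound]
step 4: L[4]=2 C[3]=3 → dur=3, Σ=30 | A=load:t4 B=compute:t3 [compute-bound]
step 5: L[5]=7 C[4]=2 → dur=7, Σ=37 | A=compute:t4 B=load:t5 [load-bound]
step 6: C[5]=9 → dur=9, Σ=46 | A=idle B=compute:t5 [compute-only]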